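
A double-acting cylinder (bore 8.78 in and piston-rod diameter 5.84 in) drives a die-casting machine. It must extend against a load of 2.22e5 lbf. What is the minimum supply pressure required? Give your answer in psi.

Cap-side area A_cap = π/4 × (8.78 in)² = 60.55 in^2
P = F / A = 2.22e5 lbf / A

P ≈ 3670 psi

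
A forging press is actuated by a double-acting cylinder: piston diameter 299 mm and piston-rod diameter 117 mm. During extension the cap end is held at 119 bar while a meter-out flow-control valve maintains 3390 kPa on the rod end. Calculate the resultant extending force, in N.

F ≈ 6.34e5 N

Cap-side area A_cap = π/4 × (299 mm)² = 70220 mm^2
Rod-side annular area A_ann = π/4 × (299² − 117²) = 59460 mm^2
Net thrust = P_cap·A_cap − P_rod·A_ann = 8.356e5 N − 2.016e5 N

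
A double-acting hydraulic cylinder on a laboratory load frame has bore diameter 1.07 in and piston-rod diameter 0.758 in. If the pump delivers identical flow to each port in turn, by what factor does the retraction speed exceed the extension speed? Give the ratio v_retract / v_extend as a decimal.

Cap-side area A_cap = π/4 × (1.07 in)² = 0.8992 in^2
Rod-side annular area A_ann = π/4 × (1.07² − 0.758²) = 0.4479 in^2
For equal Q, v ∝ 1/A, so v_ret/v_ext = A_cap/A_ann.

v_ret/v_ext ≈ 2.01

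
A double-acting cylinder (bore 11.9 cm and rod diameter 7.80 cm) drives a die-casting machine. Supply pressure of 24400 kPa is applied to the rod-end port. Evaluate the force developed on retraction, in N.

Rod-side annular area A_ann = π/4 × (11.9² − 7.80²) = 63.44 cm^2
On retraction the pressure acts on the annular area (bore minus rod).
F = P × A_ann

F ≈ 1.55e5 N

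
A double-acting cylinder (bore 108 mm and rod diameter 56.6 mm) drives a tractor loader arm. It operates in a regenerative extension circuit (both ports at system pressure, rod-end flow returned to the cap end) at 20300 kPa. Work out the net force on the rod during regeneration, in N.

F ≈ 51100 N

With equal pressure on both faces, forces on the annular region cancel; the net push is pressure × rod cross-section.
Rod cross-section A_rod = π/4 × (56.6 mm)² = 2516 mm^2
F = P × A_rod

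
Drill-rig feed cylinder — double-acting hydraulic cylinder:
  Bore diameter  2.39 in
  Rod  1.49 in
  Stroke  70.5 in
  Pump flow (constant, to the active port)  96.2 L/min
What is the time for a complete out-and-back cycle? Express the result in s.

t ≈ 5.21 s

Cap-side area A_cap = π/4 × (2.39 in)² = 4.486 in^2
Rod-side annular area A_ann = π/4 × (2.39² − 1.49²) = 2.743 in^2
t_ext = A_cap·L/Q = 3.233 s
t_ret = A_ann·L/Q = 1.976 s
t_cycle = t_ext + t_ret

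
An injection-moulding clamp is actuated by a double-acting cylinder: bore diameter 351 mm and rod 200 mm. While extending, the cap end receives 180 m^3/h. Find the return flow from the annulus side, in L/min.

Cap-side area A_cap = π/4 × (351 mm)² = 96760 mm^2
Rod-side annular area A_ann = π/4 × (351² − 200²) = 65350 mm^2
Piston speed v = Q_in/A_cap; rod-end outflow Q_out = v × A_ann = Q_in × A_ann/A_cap.

Q_out ≈ 2030 L/min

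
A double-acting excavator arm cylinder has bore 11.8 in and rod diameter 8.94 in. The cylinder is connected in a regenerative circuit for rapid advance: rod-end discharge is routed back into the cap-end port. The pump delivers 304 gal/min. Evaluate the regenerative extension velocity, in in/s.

v ≈ 18.6 in/s

In regeneration the rod-end outflow joins the pump flow into the cap end, so the net volume the pump must supply per unit advance equals the rod cross-section area.
Rod cross-section A_rod = π/4 × (8.94 in)² = 62.77 in^2
v = Q_pump / A_rod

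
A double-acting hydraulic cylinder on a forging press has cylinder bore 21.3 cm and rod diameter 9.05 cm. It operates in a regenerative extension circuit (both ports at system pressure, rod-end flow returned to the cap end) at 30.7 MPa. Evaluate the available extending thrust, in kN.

F ≈ 197 kN

With equal pressure on both faces, forces on the annular region cancel; the net push is pressure × rod cross-section.
Rod cross-section A_rod = π/4 × (9.05 cm)² = 64.33 cm^2
F = P × A_rod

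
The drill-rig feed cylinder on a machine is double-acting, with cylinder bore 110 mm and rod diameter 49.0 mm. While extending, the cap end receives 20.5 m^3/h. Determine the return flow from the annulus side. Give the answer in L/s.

Cap-side area A_cap = π/4 × (110 mm)² = 9503 mm^2
Rod-side annular area A_ann = π/4 × (110² − 49.0²) = 7618 mm^2
Piston speed v = Q_in/A_cap; rod-end outflow Q_out = v × A_ann = Q_in × A_ann/A_cap.

Q_out ≈ 4.56 L/s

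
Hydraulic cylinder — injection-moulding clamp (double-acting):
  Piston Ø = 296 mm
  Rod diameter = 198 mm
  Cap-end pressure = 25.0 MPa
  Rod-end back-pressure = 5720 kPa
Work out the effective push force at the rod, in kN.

Cap-side area A_cap = π/4 × (296 mm)² = 68810 mm^2
Rod-side annular area A_ann = π/4 × (296² − 198²) = 38020 mm^2
Net thrust = P_cap·A_cap − P_rod·A_ann = 1720 kN − 217.5 kN

F ≈ 1500 kN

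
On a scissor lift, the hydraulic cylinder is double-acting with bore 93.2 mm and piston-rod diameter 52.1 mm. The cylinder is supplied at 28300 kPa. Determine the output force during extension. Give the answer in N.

F ≈ 1.93e5 N

Cap-side area A_cap = π/4 × (93.2 mm)² = 6822 mm^2
F = P × A_cap = 28300 kPa × A_cap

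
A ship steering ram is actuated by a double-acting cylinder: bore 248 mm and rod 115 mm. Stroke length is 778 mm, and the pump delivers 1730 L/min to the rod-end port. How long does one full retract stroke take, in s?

Rod-side annular area A_ann = π/4 × (248² − 115²) = 37920 mm^2
Swept volume V = A × L; t = V / Q = A·L / Q

t ≈ 1.02 s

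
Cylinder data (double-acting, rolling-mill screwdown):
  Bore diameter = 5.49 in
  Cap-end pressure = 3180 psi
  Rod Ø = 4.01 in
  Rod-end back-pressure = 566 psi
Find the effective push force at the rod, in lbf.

F ≈ 69000 lbf

Cap-side area A_cap = π/4 × (5.49 in)² = 23.67 in^2
Rod-side annular area A_ann = π/4 × (5.49² − 4.01²) = 11.04 in^2
Net thrust = P_cap·A_cap − P_rod·A_ann = 75280 lbf − 6250 lbf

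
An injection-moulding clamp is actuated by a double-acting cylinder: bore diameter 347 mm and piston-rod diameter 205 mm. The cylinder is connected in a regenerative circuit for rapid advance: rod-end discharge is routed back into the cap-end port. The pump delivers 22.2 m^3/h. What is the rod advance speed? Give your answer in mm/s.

v ≈ 187 mm/s

In regeneration the rod-end outflow joins the pump flow into the cap end, so the net volume the pump must supply per unit advance equals the rod cross-section area.
Rod cross-section A_rod = π/4 × (205 mm)² = 33010 mm^2
v = Q_pump / A_rod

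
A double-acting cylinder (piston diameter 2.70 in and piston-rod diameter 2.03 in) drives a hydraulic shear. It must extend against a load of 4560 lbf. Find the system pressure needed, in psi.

P ≈ 796 psi

Cap-side area A_cap = π/4 × (2.70 in)² = 5.726 in^2
P = F / A = 4560 lbf / A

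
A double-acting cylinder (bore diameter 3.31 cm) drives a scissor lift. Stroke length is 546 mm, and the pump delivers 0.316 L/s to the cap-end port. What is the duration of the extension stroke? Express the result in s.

t ≈ 1.49 s

Cap-side area A_cap = π/4 × (3.31 cm)² = 8.605 cm^2
Swept volume V = A × L; t = V / Q = A·L / Q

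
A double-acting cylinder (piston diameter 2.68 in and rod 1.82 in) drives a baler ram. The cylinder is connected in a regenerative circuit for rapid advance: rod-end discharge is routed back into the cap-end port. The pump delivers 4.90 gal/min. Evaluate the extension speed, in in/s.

In regeneration the rod-end outflow joins the pump flow into the cap end, so the net volume the pump must supply per unit advance equals the rod cross-section area.
Rod cross-section A_rod = π/4 × (1.82 in)² = 2.602 in^2
v = Q_pump / A_rod

v ≈ 7.25 in/s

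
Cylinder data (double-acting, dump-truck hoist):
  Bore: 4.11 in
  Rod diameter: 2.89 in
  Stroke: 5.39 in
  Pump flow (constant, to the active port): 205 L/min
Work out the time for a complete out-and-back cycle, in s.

t ≈ 0.516 s

Cap-side area A_cap = π/4 × (4.11 in)² = 13.27 in^2
Rod-side annular area A_ann = π/4 × (4.11² − 2.89²) = 6.707 in^2
t_ext = A_cap·L/Q = 0.3430 s
t_ret = A_ann·L/Q = 0.1734 s
t_cycle = t_ext + t_ret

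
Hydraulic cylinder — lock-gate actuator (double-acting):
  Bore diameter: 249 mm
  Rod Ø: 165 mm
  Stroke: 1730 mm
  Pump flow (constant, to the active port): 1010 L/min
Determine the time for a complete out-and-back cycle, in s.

Cap-side area A_cap = π/4 × (249 mm)² = 48700 mm^2
Rod-side annular area A_ann = π/4 × (249² − 165²) = 27310 mm^2
t_ext = A_cap·L/Q = 5.005 s
t_ret = A_ann·L/Q = 2.807 s
t_cycle = t_ext + t_ret

t ≈ 7.81 s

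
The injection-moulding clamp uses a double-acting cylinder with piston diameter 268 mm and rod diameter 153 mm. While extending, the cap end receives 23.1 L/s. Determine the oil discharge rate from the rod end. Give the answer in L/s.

Cap-side area A_cap = π/4 × (268 mm)² = 56410 mm^2
Rod-side annular area A_ann = π/4 × (268² − 153²) = 38030 mm^2
Piston speed v = Q_in/A_cap; rod-end outflow Q_out = v × A_ann = Q_in × A_ann/A_cap.

Q_out ≈ 15.6 L/s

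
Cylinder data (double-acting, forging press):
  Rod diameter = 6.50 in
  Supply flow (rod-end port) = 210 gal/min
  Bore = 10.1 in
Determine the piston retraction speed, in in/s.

Rod-side annular area A_ann = π/4 × (10.1² − 6.50²) = 46.94 in^2
Flow into the rod-end port fills the annular volume.
v = Q / A

v ≈ 17.2 in/s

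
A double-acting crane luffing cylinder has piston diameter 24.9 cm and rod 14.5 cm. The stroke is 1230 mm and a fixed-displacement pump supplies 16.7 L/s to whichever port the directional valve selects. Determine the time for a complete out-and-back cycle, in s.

t ≈ 5.96 s

Cap-side area A_cap = π/4 × (24.9 cm)² = 487.0 cm^2
Rod-side annular area A_ann = π/4 × (24.9² − 14.5²) = 321.8 cm^2
t_ext = A_cap·L/Q = 3.587 s
t_ret = A_ann·L/Q = 2.370 s
t_cycle = t_ext + t_ret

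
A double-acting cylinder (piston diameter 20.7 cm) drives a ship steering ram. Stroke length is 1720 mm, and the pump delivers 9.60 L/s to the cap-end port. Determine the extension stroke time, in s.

Cap-side area A_cap = π/4 × (20.7 cm)² = 336.5 cm^2
Swept volume V = A × L; t = V / Q = A·L / Q

t ≈ 6.03 s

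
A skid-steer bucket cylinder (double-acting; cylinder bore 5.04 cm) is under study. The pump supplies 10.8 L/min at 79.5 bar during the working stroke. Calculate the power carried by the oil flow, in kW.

W ≈ 1.43 kW

Hydraulic power = P × Q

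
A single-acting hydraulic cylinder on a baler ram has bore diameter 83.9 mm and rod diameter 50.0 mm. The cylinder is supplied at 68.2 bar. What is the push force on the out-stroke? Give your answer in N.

Cap-side area A_cap = π/4 × (83.9 mm)² = 5529 mm^2
F = P × A_cap = 68.2 bar × A_cap

F ≈ 37700 N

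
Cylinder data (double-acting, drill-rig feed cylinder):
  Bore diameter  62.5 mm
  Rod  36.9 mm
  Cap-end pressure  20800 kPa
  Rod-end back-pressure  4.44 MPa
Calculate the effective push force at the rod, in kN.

F ≈ 54.9 kN

Cap-side area A_cap = π/4 × (62.5 mm)² = 3068 mm^2
Rod-side annular area A_ann = π/4 × (62.5² − 36.9²) = 1999 mm^2
Net thrust = P_cap·A_cap − P_rod·A_ann = 63.81 kN − 8.874 kN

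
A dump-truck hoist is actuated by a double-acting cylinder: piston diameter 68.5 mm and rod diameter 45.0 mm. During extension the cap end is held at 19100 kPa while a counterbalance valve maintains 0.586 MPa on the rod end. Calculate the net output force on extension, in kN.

F ≈ 69.2 kN

Cap-side area A_cap = π/4 × (68.5 mm)² = 3685 mm^2
Rod-side annular area A_ann = π/4 × (68.5² − 45.0²) = 2095 mm^2
Net thrust = P_cap·A_cap − P_rod·A_ann = 70.39 kN − 1.228 kN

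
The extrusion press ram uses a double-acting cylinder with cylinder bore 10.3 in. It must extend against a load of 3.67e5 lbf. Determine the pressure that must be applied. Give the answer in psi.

P ≈ 4400 psi

Cap-side area A_cap = π/4 × (10.3 in)² = 83.32 in^2
P = F / A = 3.67e5 lbf / A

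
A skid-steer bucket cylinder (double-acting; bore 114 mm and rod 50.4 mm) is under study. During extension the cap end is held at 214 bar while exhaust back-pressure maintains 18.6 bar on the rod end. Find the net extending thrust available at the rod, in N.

Cap-side area A_cap = π/4 × (114 mm)² = 10210 mm^2
Rod-side annular area A_ann = π/4 × (114² − 50.4²) = 8212 mm^2
Net thrust = P_cap·A_cap − P_rod·A_ann = 2.184e5 N − 15270 N

F ≈ 2.03e5 N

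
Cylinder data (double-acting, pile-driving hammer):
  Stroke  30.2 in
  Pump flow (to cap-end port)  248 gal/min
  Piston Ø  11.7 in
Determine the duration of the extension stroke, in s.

t ≈ 3.40 s

Cap-side area A_cap = π/4 × (11.7 in)² = 107.5 in^2
Swept volume V = A × L; t = V / Q = A·L / Q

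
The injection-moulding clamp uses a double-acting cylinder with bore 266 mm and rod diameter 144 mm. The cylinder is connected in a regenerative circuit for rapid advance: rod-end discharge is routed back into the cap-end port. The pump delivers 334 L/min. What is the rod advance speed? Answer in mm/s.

In regeneration the rod-end outflow joins the pump flow into the cap end, so the net volume the pump must supply per unit advance equals the rod cross-section area.
Rod cross-section A_rod = π/4 × (144 mm)² = 16290 mm^2
v = Q_pump / A_rod

v ≈ 342 mm/s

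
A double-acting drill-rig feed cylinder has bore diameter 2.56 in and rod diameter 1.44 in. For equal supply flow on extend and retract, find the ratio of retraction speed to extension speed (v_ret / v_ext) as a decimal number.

v_ret/v_ext ≈ 1.46

Cap-side area A_cap = π/4 × (2.56 in)² = 5.147 in^2
Rod-side annular area A_ann = π/4 × (2.56² − 1.44²) = 3.519 in^2
For equal Q, v ∝ 1/A, so v_ret/v_ext = A_cap/A_ann.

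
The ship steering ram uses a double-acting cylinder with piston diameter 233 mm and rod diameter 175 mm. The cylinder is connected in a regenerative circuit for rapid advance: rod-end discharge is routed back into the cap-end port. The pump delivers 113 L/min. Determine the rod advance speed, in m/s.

In regeneration the rod-end outflow joins the pump flow into the cap end, so the net volume the pump must supply per unit advance equals the rod cross-section area.
Rod cross-section A_rod = π/4 × (175 mm)² = 24050 mm^2
v = Q_pump / A_rod

v ≈ 0.0783 m/s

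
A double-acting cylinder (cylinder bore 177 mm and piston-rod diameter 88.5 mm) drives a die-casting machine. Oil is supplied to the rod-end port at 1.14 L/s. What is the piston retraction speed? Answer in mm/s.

Rod-side annular area A_ann = π/4 × (177² − 88.5²) = 18450 mm^2
Flow into the rod-end port fills the annular volume.
v = Q / A

v ≈ 61.8 mm/s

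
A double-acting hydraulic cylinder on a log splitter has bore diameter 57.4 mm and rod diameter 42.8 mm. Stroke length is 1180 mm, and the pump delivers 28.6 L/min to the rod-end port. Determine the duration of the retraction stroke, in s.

t ≈ 2.84 s

Rod-side annular area A_ann = π/4 × (57.4² − 42.8²) = 1149 mm^2
Swept volume V = A × L; t = V / Q = A·L / Q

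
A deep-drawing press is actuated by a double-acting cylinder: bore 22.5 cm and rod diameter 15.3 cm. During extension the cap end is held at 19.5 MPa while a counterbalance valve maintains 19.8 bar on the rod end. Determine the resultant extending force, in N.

F ≈ 7.33e5 N

Cap-side area A_cap = π/4 × (22.5 cm)² = 397.6 cm^2
Rod-side annular area A_ann = π/4 × (22.5² − 15.3²) = 213.8 cm^2
Net thrust = P_cap·A_cap − P_rod·A_ann = 7.753e5 N − 42320 N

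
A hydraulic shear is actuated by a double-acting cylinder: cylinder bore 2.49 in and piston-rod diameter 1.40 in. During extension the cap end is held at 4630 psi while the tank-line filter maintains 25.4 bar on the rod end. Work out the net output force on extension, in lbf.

F ≈ 21300 lbf

Cap-side area A_cap = π/4 × (2.49 in)² = 4.870 in^2
Rod-side annular area A_ann = π/4 × (2.49² − 1.40²) = 3.330 in^2
Net thrust = P_cap·A_cap − P_rod·A_ann = 22550 lbf − 1227 lbf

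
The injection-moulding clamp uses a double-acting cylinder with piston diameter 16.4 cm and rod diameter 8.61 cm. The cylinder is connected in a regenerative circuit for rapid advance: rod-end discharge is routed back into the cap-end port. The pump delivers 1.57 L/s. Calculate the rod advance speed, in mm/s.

In regeneration the rod-end outflow joins the pump flow into the cap end, so the net volume the pump must supply per unit advance equals the rod cross-section area.
Rod cross-section A_rod = π/4 × (8.61 cm)² = 58.22 cm^2
v = Q_pump / A_rod

v ≈ 270 mm/s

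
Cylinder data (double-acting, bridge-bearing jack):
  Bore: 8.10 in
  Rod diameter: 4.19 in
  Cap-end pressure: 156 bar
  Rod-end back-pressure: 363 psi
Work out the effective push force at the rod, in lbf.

Cap-side area A_cap = π/4 × (8.10 in)² = 51.53 in^2
Rod-side annular area A_ann = π/4 × (8.10² − 4.19²) = 37.74 in^2
Net thrust = P_cap·A_cap − P_rod·A_ann = 1.166e5 lbf − 13700 lbf

F ≈ 1.03e5 lbf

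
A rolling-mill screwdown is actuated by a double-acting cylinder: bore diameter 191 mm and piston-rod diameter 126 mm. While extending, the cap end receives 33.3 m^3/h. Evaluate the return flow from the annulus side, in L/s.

Q_out ≈ 5.22 L/s

Cap-side area A_cap = π/4 × (191 mm)² = 28650 mm^2
Rod-side annular area A_ann = π/4 × (191² − 126²) = 16180 mm^2
Piston speed v = Q_in/A_cap; rod-end outflow Q_out = v × A_ann = Q_in × A_ann/A_cap.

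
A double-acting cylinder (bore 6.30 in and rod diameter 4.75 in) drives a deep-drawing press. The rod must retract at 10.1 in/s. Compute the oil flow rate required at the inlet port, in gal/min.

Q ≈ 35.3 gal/min

Rod-side annular area A_ann = π/4 × (6.30² − 4.75²) = 13.45 in^2
Q = A × v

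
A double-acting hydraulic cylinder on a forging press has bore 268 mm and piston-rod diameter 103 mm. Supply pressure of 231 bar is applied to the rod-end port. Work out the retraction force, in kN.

Rod-side annular area A_ann = π/4 × (268² − 103²) = 48080 mm^2
On retraction the pressure acts on the annular area (bore minus rod).
F = P × A_ann

F ≈ 1110 kN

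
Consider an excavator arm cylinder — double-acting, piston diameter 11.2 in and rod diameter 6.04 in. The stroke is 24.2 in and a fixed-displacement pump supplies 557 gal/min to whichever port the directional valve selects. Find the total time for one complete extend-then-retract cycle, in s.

Cap-side area A_cap = π/4 × (11.2 in)² = 98.52 in^2
Rod-side annular area A_ann = π/4 × (11.2² − 6.04²) = 69.87 in^2
t_ext = A_cap·L/Q = 1.112 s
t_ret = A_ann·L/Q = 0.7885 s
t_cycle = t_ext + t_ret

t ≈ 1.90 s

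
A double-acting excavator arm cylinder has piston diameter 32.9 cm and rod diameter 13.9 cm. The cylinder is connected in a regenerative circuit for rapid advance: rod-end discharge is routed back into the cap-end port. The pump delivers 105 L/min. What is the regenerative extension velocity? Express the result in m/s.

v ≈ 0.115 m/s

In regeneration the rod-end outflow joins the pump flow into the cap end, so the net volume the pump must supply per unit advance equals the rod cross-section area.
Rod cross-section A_rod = π/4 × (13.9 cm)² = 151.7 cm^2
v = Q_pump / A_rod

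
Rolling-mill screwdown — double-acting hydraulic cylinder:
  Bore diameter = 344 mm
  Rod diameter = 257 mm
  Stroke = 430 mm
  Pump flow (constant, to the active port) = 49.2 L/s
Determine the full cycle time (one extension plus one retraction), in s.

t ≈ 1.17 s

Cap-side area A_cap = π/4 × (344 mm)² = 92940 mm^2
Rod-side annular area A_ann = π/4 × (344² − 257²) = 41070 mm^2
t_ext = A_cap·L/Q = 0.8123 s
t_ret = A_ann·L/Q = 0.3589 s
t_cycle = t_ext + t_ret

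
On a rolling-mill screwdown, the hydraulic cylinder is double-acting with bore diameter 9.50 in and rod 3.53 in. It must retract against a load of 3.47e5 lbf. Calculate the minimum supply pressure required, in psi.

P ≈ 5680 psi

Rod-side annular area A_ann = π/4 × (9.50² − 3.53²) = 61.10 in^2
Retraction: pressure acts on the annular area.
P = F / A = 3.47e5 lbf / A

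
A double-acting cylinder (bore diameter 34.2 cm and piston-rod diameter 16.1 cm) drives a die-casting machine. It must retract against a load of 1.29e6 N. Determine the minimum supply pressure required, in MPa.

Rod-side annular area A_ann = π/4 × (34.2² − 16.1²) = 715.1 cm^2
Retraction: pressure acts on the annular area.
P = F / A = 1.29e6 N / A

P ≈ 18.0 MPa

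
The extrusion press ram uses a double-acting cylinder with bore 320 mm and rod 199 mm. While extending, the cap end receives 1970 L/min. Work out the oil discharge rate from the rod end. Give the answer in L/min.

Cap-side area A_cap = π/4 × (320 mm)² = 80420 mm^2
Rod-side annular area A_ann = π/4 × (320² − 199²) = 49320 mm^2
Piston speed v = Q_in/A_cap; rod-end outflow Q_out = v × A_ann = Q_in × A_ann/A_cap.

Q_out ≈ 1210 L/min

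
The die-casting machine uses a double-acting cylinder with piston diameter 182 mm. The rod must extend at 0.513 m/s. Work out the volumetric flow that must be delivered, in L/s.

Q ≈ 13.3 L/s

Cap-side area A_cap = π/4 × (182 mm)² = 26020 mm^2
Q = A × v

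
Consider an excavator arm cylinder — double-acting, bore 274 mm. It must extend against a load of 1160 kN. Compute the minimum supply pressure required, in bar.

Cap-side area A_cap = π/4 × (274 mm)² = 58960 mm^2
P = F / A = 1160 kN / A

P ≈ 197 bar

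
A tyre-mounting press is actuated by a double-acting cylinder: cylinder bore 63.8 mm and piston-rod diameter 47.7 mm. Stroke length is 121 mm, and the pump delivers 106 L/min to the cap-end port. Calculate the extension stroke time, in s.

t ≈ 0.219 s

Cap-side area A_cap = π/4 × (63.8 mm)² = 3197 mm^2
Swept volume V = A × L; t = V / Q = A·L / Q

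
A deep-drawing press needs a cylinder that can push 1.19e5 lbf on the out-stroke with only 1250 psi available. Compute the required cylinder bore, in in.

D ≈ 11.0 in

Extension force acts on the full piston face: F = P × (π/4)D².
D = √(4F / (πP)) = √(4 × 1.19e5 lbf / (π × 1250 psi))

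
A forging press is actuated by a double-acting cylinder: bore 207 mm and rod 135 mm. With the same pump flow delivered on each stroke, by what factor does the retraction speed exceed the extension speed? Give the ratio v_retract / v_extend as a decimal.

Cap-side area A_cap = π/4 × (207 mm)² = 33650 mm^2
Rod-side annular area A_ann = π/4 × (207² − 135²) = 19340 mm^2
For equal Q, v ∝ 1/A, so v_ret/v_ext = A_cap/A_ann.

v_ret/v_ext ≈ 1.74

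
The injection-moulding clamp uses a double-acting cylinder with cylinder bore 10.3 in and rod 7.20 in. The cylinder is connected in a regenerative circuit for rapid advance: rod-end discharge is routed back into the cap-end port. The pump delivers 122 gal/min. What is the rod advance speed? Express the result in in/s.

v ≈ 11.5 in/s

In regeneration the rod-end outflow joins the pump flow into the cap end, so the net volume the pump must supply per unit advance equals the rod cross-section area.
Rod cross-section A_rod = π/4 × (7.20 in)² = 40.72 in^2
v = Q_pump / A_rod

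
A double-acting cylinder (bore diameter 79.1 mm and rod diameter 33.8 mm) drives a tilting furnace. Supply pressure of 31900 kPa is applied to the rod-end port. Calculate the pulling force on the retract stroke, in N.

F ≈ 1.28e5 N

Rod-side annular area A_ann = π/4 × (79.1² − 33.8²) = 4017 mm^2
On retraction the pressure acts on the annular area (bore minus rod).
F = P × A_ann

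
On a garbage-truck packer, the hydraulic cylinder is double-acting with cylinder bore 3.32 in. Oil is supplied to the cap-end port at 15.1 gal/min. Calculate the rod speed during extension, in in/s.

Cap-side area A_cap = π/4 × (3.32 in)² = 8.657 in^2
v = Q / A

v ≈ 6.72 in/s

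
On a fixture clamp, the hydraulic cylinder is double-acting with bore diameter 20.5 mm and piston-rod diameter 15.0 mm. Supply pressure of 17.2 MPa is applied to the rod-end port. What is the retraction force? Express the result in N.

F ≈ 2640 N

Rod-side annular area A_ann = π/4 × (20.5² − 15.0²) = 153.3 mm^2
On retraction the pressure acts on the annular area (bore minus rod).
F = P × A_ann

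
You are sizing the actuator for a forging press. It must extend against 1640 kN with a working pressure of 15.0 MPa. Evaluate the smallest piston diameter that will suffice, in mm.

D ≈ 373 mm

Extension force acts on the full piston face: F = P × (π/4)D².
D = √(4F / (πP)) = √(4 × 1640 kN / (π × 15.0 MPa))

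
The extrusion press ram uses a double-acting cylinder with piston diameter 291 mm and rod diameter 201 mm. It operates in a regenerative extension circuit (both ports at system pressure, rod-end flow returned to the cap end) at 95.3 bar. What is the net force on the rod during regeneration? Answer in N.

F ≈ 3.02e5 N

With equal pressure on both faces, forces on the annular region cancel; the net push is pressure × rod cross-section.
Rod cross-section A_rod = π/4 × (201 mm)² = 31730 mm^2
F = P × A_rod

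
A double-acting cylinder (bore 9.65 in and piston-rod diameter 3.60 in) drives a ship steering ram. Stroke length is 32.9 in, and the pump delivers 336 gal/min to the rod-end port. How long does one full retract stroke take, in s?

Rod-side annular area A_ann = π/4 × (9.65² − 3.60²) = 62.96 in^2
Swept volume V = A × L; t = V / Q = A·L / Q

t ≈ 1.60 s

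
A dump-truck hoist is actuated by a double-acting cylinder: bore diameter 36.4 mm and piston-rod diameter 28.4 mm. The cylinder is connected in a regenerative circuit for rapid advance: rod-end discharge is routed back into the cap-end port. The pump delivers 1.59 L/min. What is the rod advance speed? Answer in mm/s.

In regeneration the rod-end outflow joins the pump flow into the cap end, so the net volume the pump must supply per unit advance equals the rod cross-section area.
Rod cross-section A_rod = π/4 × (28.4 mm)² = 633.5 mm^2
v = Q_pump / A_rod

v ≈ 41.8 mm/s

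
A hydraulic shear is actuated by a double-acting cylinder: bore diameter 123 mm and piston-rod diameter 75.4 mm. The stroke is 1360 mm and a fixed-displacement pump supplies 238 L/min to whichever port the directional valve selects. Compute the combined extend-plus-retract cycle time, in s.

Cap-side area A_cap = π/4 × (123 mm)² = 11880 mm^2
Rod-side annular area A_ann = π/4 × (123² − 75.4²) = 7417 mm^2
t_ext = A_cap·L/Q = 4.074 s
t_ret = A_ann·L/Q = 2.543 s
t_cycle = t_ext + t_ret

t ≈ 6.62 s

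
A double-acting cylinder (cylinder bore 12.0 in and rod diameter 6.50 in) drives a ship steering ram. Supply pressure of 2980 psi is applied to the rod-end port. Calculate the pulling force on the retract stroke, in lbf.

Rod-side annular area A_ann = π/4 × (12.0² − 6.50²) = 79.91 in^2
On retraction the pressure acts on the annular area (bore minus rod).
F = P × A_ann

F ≈ 2.38e5 lbf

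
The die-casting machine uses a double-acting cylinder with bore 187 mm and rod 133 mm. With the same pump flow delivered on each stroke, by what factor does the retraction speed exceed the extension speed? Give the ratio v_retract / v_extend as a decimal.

v_ret/v_ext ≈ 2.02

Cap-side area A_cap = π/4 × (187 mm)² = 27460 mm^2
Rod-side annular area A_ann = π/4 × (187² − 133²) = 13570 mm^2
For equal Q, v ∝ 1/A, so v_ret/v_ext = A_cap/A_ann.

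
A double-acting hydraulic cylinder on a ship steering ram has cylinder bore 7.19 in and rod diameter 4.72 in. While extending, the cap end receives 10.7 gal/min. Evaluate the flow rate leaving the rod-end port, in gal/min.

Cap-side area A_cap = π/4 × (7.19 in)² = 40.60 in^2
Rod-side annular area A_ann = π/4 × (7.19² − 4.72²) = 23.10 in^2
Piston speed v = Q_in/A_cap; rod-end outflow Q_out = v × A_ann = Q_in × A_ann/A_cap.

Q_out ≈ 6.09 gal/min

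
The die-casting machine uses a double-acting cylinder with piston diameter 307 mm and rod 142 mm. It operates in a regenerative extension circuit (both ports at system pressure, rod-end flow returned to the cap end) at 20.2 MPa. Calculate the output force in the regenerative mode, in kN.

F ≈ 320 kN

With equal pressure on both faces, forces on the annular region cancel; the net push is pressure × rod cross-section.
Rod cross-section A_rod = π/4 × (142 mm)² = 15840 mm^2
F = P × A_rod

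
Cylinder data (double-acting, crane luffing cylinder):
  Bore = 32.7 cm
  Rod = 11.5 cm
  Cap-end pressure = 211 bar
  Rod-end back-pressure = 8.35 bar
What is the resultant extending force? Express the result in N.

F ≈ 1.71e6 N

Cap-side area A_cap = π/4 × (32.7 cm)² = 839.8 cm^2
Rod-side annular area A_ann = π/4 × (32.7² − 11.5²) = 735.9 cm^2
Net thrust = P_cap·A_cap − P_rod·A_ann = 1.772e6 N − 61450 N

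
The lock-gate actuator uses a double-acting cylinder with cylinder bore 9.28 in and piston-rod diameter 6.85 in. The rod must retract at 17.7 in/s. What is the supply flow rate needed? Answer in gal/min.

Q ≈ 142 gal/min

Rod-side annular area A_ann = π/4 × (9.28² − 6.85²) = 30.78 in^2
Q = A × v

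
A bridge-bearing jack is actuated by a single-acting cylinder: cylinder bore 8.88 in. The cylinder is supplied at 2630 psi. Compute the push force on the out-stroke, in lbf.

Cap-side area A_cap = π/4 × (8.88 in)² = 61.93 in^2
F = P × A_cap = 2630 psi × A_cap

F ≈ 1.63e5 lbf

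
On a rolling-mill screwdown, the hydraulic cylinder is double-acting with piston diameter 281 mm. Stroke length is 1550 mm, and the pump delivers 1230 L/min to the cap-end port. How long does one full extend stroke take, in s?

Cap-side area A_cap = π/4 × (281 mm)² = 62020 mm^2
Swept volume V = A × L; t = V / Q = A·L / Q

t ≈ 4.69 s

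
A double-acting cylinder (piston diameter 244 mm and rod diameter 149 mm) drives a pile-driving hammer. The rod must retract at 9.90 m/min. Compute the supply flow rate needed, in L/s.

Q ≈ 4.84 L/s

Rod-side annular area A_ann = π/4 × (244² − 149²) = 29320 mm^2
Q = A × v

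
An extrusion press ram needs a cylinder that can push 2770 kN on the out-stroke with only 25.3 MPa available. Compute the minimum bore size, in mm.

D ≈ 373 mm

Extension force acts on the full piston face: F = P × (π/4)D².
D = √(4F / (πP)) = √(4 × 2770 kN / (π × 25.3 MPa))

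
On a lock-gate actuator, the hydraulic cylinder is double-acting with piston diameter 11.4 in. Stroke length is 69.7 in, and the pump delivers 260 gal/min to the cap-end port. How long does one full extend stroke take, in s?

Cap-side area A_cap = π/4 × (11.4 in)² = 102.1 in^2
Swept volume V = A × L; t = V / Q = A·L / Q

t ≈ 7.11 s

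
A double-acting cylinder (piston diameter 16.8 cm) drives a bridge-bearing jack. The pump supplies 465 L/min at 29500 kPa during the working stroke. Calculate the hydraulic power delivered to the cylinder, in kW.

W ≈ 229 kW

Hydraulic power = P × Q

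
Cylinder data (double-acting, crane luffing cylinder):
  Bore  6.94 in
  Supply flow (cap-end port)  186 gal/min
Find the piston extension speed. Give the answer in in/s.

Cap-side area A_cap = π/4 × (6.94 in)² = 37.83 in^2
v = Q / A

v ≈ 18.9 in/s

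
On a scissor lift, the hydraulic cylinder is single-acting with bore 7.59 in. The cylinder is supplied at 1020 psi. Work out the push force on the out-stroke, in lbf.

F ≈ 46200 lbf

Cap-side area A_cap = π/4 × (7.59 in)² = 45.25 in^2
F = P × A_cap = 1020 psi × A_cap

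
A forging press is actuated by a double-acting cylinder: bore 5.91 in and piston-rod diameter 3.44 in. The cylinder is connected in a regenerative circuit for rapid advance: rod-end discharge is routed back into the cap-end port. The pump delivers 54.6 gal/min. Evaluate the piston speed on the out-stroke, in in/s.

In regeneration the rod-end outflow joins the pump flow into the cap end, so the net volume the pump must supply per unit advance equals the rod cross-section area.
Rod cross-section A_rod = π/4 × (3.44 in)² = 9.294 in^2
v = Q_pump / A_rod

v ≈ 22.6 in/s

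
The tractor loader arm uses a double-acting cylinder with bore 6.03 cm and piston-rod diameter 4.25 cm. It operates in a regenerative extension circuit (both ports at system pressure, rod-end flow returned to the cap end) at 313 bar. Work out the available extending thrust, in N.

With equal pressure on both faces, forces on the annular region cancel; the net push is pressure × rod cross-section.
Rod cross-section A_rod = π/4 × (4.25 cm)² = 14.19 cm^2
F = P × A_rod

F ≈ 44400 N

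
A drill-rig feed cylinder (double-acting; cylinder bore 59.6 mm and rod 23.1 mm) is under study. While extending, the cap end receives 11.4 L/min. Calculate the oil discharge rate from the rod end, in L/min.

Q_out ≈ 9.69 L/min

Cap-side area A_cap = π/4 × (59.6 mm)² = 2790 mm^2
Rod-side annular area A_ann = π/4 × (59.6² − 23.1²) = 2371 mm^2
Piston speed v = Q_in/A_cap; rod-end outflow Q_out = v × A_ann = Q_in × A_ann/A_cap.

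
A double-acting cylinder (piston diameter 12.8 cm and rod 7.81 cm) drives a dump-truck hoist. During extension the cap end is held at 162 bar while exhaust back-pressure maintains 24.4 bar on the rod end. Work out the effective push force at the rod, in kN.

Cap-side area A_cap = π/4 × (12.8 cm)² = 128.7 cm^2
Rod-side annular area A_ann = π/4 × (12.8² − 7.81²) = 80.77 cm^2
Net thrust = P_cap·A_cap − P_rod·A_ann = 208.5 kN − 19.71 kN

F ≈ 189 kN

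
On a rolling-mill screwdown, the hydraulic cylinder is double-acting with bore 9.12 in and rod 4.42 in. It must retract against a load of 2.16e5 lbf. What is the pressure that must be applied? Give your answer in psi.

P ≈ 4320 psi

Rod-side annular area A_ann = π/4 × (9.12² − 4.42²) = 49.98 in^2
Retraction: pressure acts on the annular area.
P = F / A = 2.16e5 lbf / A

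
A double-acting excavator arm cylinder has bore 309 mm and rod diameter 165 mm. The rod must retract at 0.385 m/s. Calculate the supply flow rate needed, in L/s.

Rod-side annular area A_ann = π/4 × (309² − 165²) = 53610 mm^2
Q = A × v

Q ≈ 20.6 L/s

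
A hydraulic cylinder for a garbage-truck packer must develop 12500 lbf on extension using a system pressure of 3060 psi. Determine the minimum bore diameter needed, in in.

D ≈ 2.28 in

Extension force acts on the full piston face: F = P × (π/4)D².
D = √(4F / (πP)) = √(4 × 12500 lbf / (π × 3060 psi))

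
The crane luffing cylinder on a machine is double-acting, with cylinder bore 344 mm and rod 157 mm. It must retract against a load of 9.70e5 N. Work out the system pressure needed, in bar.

Rod-side annular area A_ann = π/4 × (344² − 157²) = 73580 mm^2
Retraction: pressure acts on the annular area.
P = F / A = 9.70e5 N / A

P ≈ 132 bar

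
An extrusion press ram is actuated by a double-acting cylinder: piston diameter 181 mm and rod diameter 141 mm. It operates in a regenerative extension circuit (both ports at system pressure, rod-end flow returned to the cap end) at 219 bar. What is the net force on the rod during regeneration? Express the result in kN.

F ≈ 342 kN

With equal pressure on both faces, forces on the annular region cancel; the net push is pressure × rod cross-section.
Rod cross-section A_rod = π/4 × (141 mm)² = 15610 mm^2
F = P × A_rod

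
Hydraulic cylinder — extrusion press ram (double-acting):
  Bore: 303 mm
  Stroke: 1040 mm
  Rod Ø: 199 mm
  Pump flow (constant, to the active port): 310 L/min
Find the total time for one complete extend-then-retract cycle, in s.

t ≈ 22.8 s

Cap-side area A_cap = π/4 × (303 mm)² = 72110 mm^2
Rod-side annular area A_ann = π/4 × (303² − 199²) = 41000 mm^2
t_ext = A_cap·L/Q = 14.51 s
t_ret = A_ann·L/Q = 8.254 s
t_cycle = t_ext + t_ret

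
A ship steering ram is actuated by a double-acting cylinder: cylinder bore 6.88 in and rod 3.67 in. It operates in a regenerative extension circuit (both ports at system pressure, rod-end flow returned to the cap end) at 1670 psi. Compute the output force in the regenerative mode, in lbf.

With equal pressure on both faces, forces on the annular region cancel; the net push is pressure × rod cross-section.
Rod cross-section A_rod = π/4 × (3.67 in)² = 10.58 in^2
F = P × A_rod

F ≈ 17700 lbf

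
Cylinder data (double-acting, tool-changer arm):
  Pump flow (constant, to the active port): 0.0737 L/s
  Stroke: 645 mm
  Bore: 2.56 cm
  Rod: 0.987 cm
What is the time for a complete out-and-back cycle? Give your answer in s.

Cap-side area A_cap = π/4 × (2.56 cm)² = 5.147 cm^2
Rod-side annular area A_ann = π/4 × (2.56² − 0.987²) = 4.382 cm^2
t_ext = A_cap·L/Q = 4.505 s
t_ret = A_ann·L/Q = 3.835 s
t_cycle = t_ext + t_ret

t ≈ 8.34 s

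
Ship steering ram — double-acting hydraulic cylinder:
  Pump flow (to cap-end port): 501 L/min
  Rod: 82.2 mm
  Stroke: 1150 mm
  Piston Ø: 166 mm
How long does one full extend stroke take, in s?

Cap-side area A_cap = π/4 × (166 mm)² = 21640 mm^2
Swept volume V = A × L; t = V / Q = A·L / Q

t ≈ 2.98 s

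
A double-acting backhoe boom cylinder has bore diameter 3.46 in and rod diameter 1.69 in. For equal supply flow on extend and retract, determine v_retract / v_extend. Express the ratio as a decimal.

Cap-side area A_cap = π/4 × (3.46 in)² = 9.402 in^2
Rod-side annular area A_ann = π/4 × (3.46² − 1.69²) = 7.159 in^2
For equal Q, v ∝ 1/A, so v_ret/v_ext = A_cap/A_ann.

v_ret/v_ext ≈ 1.31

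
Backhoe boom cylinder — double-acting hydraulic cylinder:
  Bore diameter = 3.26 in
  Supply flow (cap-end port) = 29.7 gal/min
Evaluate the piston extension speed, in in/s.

Cap-side area A_cap = π/4 × (3.26 in)² = 8.347 in^2
v = Q / A

v ≈ 13.7 in/s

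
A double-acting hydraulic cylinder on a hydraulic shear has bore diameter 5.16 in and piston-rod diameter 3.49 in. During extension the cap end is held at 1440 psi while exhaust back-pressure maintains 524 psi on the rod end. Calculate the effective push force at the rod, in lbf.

Cap-side area A_cap = π/4 × (5.16 in)² = 20.91 in^2
Rod-side annular area A_ann = π/4 × (5.16² − 3.49²) = 11.35 in^2
Net thrust = P_cap·A_cap − P_rod·A_ann = 30110 lbf − 5945 lbf

F ≈ 24200 lbf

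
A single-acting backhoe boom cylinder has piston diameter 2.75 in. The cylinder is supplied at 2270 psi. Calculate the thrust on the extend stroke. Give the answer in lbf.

F ≈ 13500 lbf

Cap-side area A_cap = π/4 × (2.75 in)² = 5.940 in^2
F = P × A_cap = 2270 psi × A_cap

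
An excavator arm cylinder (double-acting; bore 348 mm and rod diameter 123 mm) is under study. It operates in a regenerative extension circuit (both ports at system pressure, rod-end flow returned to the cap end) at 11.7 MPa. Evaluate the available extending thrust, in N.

F ≈ 1.39e5 N

With equal pressure on both faces, forces on the annular region cancel; the net push is pressure × rod cross-section.
Rod cross-section A_rod = π/4 × (123 mm)² = 11880 mm^2
F = P × A_rod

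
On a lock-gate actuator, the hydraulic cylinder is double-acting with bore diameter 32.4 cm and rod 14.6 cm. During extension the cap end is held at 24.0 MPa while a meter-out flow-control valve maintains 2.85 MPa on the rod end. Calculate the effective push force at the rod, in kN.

F ≈ 1790 kN

Cap-side area A_cap = π/4 × (32.4 cm)² = 824.5 cm^2
Rod-side annular area A_ann = π/4 × (32.4² − 14.6²) = 657.1 cm^2
Net thrust = P_cap·A_cap − P_rod·A_ann = 1979 kN − 187.3 kN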